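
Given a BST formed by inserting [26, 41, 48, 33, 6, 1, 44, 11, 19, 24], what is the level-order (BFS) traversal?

Tree insertion order: [26, 41, 48, 33, 6, 1, 44, 11, 19, 24]
Tree (level-order array): [26, 6, 41, 1, 11, 33, 48, None, None, None, 19, None, None, 44, None, None, 24]
BFS from the root, enqueuing left then right child of each popped node:
  queue [26] -> pop 26, enqueue [6, 41], visited so far: [26]
  queue [6, 41] -> pop 6, enqueue [1, 11], visited so far: [26, 6]
  queue [41, 1, 11] -> pop 41, enqueue [33, 48], visited so far: [26, 6, 41]
  queue [1, 11, 33, 48] -> pop 1, enqueue [none], visited so far: [26, 6, 41, 1]
  queue [11, 33, 48] -> pop 11, enqueue [19], visited so far: [26, 6, 41, 1, 11]
  queue [33, 48, 19] -> pop 33, enqueue [none], visited so far: [26, 6, 41, 1, 11, 33]
  queue [48, 19] -> pop 48, enqueue [44], visited so far: [26, 6, 41, 1, 11, 33, 48]
  queue [19, 44] -> pop 19, enqueue [24], visited so far: [26, 6, 41, 1, 11, 33, 48, 19]
  queue [44, 24] -> pop 44, enqueue [none], visited so far: [26, 6, 41, 1, 11, 33, 48, 19, 44]
  queue [24] -> pop 24, enqueue [none], visited so far: [26, 6, 41, 1, 11, 33, 48, 19, 44, 24]
Result: [26, 6, 41, 1, 11, 33, 48, 19, 44, 24]


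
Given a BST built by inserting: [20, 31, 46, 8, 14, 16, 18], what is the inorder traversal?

Tree insertion order: [20, 31, 46, 8, 14, 16, 18]
Tree (level-order array): [20, 8, 31, None, 14, None, 46, None, 16, None, None, None, 18]
Inorder traversal: [8, 14, 16, 18, 20, 31, 46]


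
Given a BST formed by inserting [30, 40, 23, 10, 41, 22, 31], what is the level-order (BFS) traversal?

Tree insertion order: [30, 40, 23, 10, 41, 22, 31]
Tree (level-order array): [30, 23, 40, 10, None, 31, 41, None, 22]
BFS from the root, enqueuing left then right child of each popped node:
  queue [30] -> pop 30, enqueue [23, 40], visited so far: [30]
  queue [23, 40] -> pop 23, enqueue [10], visited so far: [30, 23]
  queue [40, 10] -> pop 40, enqueue [31, 41], visited so far: [30, 23, 40]
  queue [10, 31, 41] -> pop 10, enqueue [22], visited so far: [30, 23, 40, 10]
  queue [31, 41, 22] -> pop 31, enqueue [none], visited so far: [30, 23, 40, 10, 31]
  queue [41, 22] -> pop 41, enqueue [none], visited so far: [30, 23, 40, 10, 31, 41]
  queue [22] -> pop 22, enqueue [none], visited so far: [30, 23, 40, 10, 31, 41, 22]
Result: [30, 23, 40, 10, 31, 41, 22]


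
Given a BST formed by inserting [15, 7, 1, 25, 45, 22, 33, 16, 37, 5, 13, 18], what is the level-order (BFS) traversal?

Tree insertion order: [15, 7, 1, 25, 45, 22, 33, 16, 37, 5, 13, 18]
Tree (level-order array): [15, 7, 25, 1, 13, 22, 45, None, 5, None, None, 16, None, 33, None, None, None, None, 18, None, 37]
BFS from the root, enqueuing left then right child of each popped node:
  queue [15] -> pop 15, enqueue [7, 25], visited so far: [15]
  queue [7, 25] -> pop 7, enqueue [1, 13], visited so far: [15, 7]
  queue [25, 1, 13] -> pop 25, enqueue [22, 45], visited so far: [15, 7, 25]
  queue [1, 13, 22, 45] -> pop 1, enqueue [5], visited so far: [15, 7, 25, 1]
  queue [13, 22, 45, 5] -> pop 13, enqueue [none], visited so far: [15, 7, 25, 1, 13]
  queue [22, 45, 5] -> pop 22, enqueue [16], visited so far: [15, 7, 25, 1, 13, 22]
  queue [45, 5, 16] -> pop 45, enqueue [33], visited so far: [15, 7, 25, 1, 13, 22, 45]
  queue [5, 16, 33] -> pop 5, enqueue [none], visited so far: [15, 7, 25, 1, 13, 22, 45, 5]
  queue [16, 33] -> pop 16, enqueue [18], visited so far: [15, 7, 25, 1, 13, 22, 45, 5, 16]
  queue [33, 18] -> pop 33, enqueue [37], visited so far: [15, 7, 25, 1, 13, 22, 45, 5, 16, 33]
  queue [18, 37] -> pop 18, enqueue [none], visited so far: [15, 7, 25, 1, 13, 22, 45, 5, 16, 33, 18]
  queue [37] -> pop 37, enqueue [none], visited so far: [15, 7, 25, 1, 13, 22, 45, 5, 16, 33, 18, 37]
Result: [15, 7, 25, 1, 13, 22, 45, 5, 16, 33, 18, 37]


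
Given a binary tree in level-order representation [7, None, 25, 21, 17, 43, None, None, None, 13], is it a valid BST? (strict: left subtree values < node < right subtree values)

Level-order array: [7, None, 25, 21, 17, 43, None, None, None, 13]
Validate using subtree bounds (lo, hi): at each node, require lo < value < hi,
then recurse left with hi=value and right with lo=value.
Preorder trace (stopping at first violation):
  at node 7 with bounds (-inf, +inf): OK
  at node 25 with bounds (7, +inf): OK
  at node 21 with bounds (7, 25): OK
  at node 43 with bounds (7, 21): VIOLATION
Node 43 violates its bound: not (7 < 43 < 21).
Result: Not a valid BST


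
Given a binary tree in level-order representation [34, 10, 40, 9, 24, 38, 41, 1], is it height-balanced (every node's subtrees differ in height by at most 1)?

Tree (level-order array): [34, 10, 40, 9, 24, 38, 41, 1]
Definition: a tree is height-balanced if, at every node, |h(left) - h(right)| <= 1 (empty subtree has height -1).
Bottom-up per-node check:
  node 1: h_left=-1, h_right=-1, diff=0 [OK], height=0
  node 9: h_left=0, h_right=-1, diff=1 [OK], height=1
  node 24: h_left=-1, h_right=-1, diff=0 [OK], height=0
  node 10: h_left=1, h_right=0, diff=1 [OK], height=2
  node 38: h_left=-1, h_right=-1, diff=0 [OK], height=0
  node 41: h_left=-1, h_right=-1, diff=0 [OK], height=0
  node 40: h_left=0, h_right=0, diff=0 [OK], height=1
  node 34: h_left=2, h_right=1, diff=1 [OK], height=3
All nodes satisfy the balance condition.
Result: Balanced


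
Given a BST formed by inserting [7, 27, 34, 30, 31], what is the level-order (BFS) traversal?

Tree insertion order: [7, 27, 34, 30, 31]
Tree (level-order array): [7, None, 27, None, 34, 30, None, None, 31]
BFS from the root, enqueuing left then right child of each popped node:
  queue [7] -> pop 7, enqueue [27], visited so far: [7]
  queue [27] -> pop 27, enqueue [34], visited so far: [7, 27]
  queue [34] -> pop 34, enqueue [30], visited so far: [7, 27, 34]
  queue [30] -> pop 30, enqueue [31], visited so far: [7, 27, 34, 30]
  queue [31] -> pop 31, enqueue [none], visited so far: [7, 27, 34, 30, 31]
Result: [7, 27, 34, 30, 31]


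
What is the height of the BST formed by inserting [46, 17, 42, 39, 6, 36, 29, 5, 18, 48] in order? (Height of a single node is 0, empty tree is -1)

Insertion order: [46, 17, 42, 39, 6, 36, 29, 5, 18, 48]
Tree (level-order array): [46, 17, 48, 6, 42, None, None, 5, None, 39, None, None, None, 36, None, 29, None, 18]
Compute height bottom-up (empty subtree = -1):
  height(5) = 1 + max(-1, -1) = 0
  height(6) = 1 + max(0, -1) = 1
  height(18) = 1 + max(-1, -1) = 0
  height(29) = 1 + max(0, -1) = 1
  height(36) = 1 + max(1, -1) = 2
  height(39) = 1 + max(2, -1) = 3
  height(42) = 1 + max(3, -1) = 4
  height(17) = 1 + max(1, 4) = 5
  height(48) = 1 + max(-1, -1) = 0
  height(46) = 1 + max(5, 0) = 6
Height = 6


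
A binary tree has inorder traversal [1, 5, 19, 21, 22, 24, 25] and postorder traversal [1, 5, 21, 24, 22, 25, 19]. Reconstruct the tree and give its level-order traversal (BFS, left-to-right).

Inorder:   [1, 5, 19, 21, 22, 24, 25]
Postorder: [1, 5, 21, 24, 22, 25, 19]
Algorithm: postorder visits root last, so walk postorder right-to-left;
each value is the root of the current inorder slice — split it at that
value, recurse on the right subtree first, then the left.
Recursive splits:
  root=19; inorder splits into left=[1, 5], right=[21, 22, 24, 25]
  root=25; inorder splits into left=[21, 22, 24], right=[]
  root=22; inorder splits into left=[21], right=[24]
  root=24; inorder splits into left=[], right=[]
  root=21; inorder splits into left=[], right=[]
  root=5; inorder splits into left=[1], right=[]
  root=1; inorder splits into left=[], right=[]
Reconstructed level-order: [19, 5, 25, 1, 22, 21, 24]


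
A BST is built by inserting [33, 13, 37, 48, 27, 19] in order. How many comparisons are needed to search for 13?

Search path for 13: 33 -> 13
Found: True
Comparisons: 2


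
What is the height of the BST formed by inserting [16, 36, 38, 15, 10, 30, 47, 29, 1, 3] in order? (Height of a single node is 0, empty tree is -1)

Insertion order: [16, 36, 38, 15, 10, 30, 47, 29, 1, 3]
Tree (level-order array): [16, 15, 36, 10, None, 30, 38, 1, None, 29, None, None, 47, None, 3]
Compute height bottom-up (empty subtree = -1):
  height(3) = 1 + max(-1, -1) = 0
  height(1) = 1 + max(-1, 0) = 1
  height(10) = 1 + max(1, -1) = 2
  height(15) = 1 + max(2, -1) = 3
  height(29) = 1 + max(-1, -1) = 0
  height(30) = 1 + max(0, -1) = 1
  height(47) = 1 + max(-1, -1) = 0
  height(38) = 1 + max(-1, 0) = 1
  height(36) = 1 + max(1, 1) = 2
  height(16) = 1 + max(3, 2) = 4
Height = 4


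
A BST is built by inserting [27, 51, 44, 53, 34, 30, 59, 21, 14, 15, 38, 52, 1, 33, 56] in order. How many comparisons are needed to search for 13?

Search path for 13: 27 -> 21 -> 14 -> 1
Found: False
Comparisons: 4


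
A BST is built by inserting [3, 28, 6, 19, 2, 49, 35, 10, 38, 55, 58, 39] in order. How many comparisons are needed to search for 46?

Search path for 46: 3 -> 28 -> 49 -> 35 -> 38 -> 39
Found: False
Comparisons: 6


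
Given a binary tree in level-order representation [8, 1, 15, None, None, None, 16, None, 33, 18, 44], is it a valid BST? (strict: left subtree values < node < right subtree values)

Level-order array: [8, 1, 15, None, None, None, 16, None, 33, 18, 44]
Validate using subtree bounds (lo, hi): at each node, require lo < value < hi,
then recurse left with hi=value and right with lo=value.
Preorder trace (stopping at first violation):
  at node 8 with bounds (-inf, +inf): OK
  at node 1 with bounds (-inf, 8): OK
  at node 15 with bounds (8, +inf): OK
  at node 16 with bounds (15, +inf): OK
  at node 33 with bounds (16, +inf): OK
  at node 18 with bounds (16, 33): OK
  at node 44 with bounds (33, +inf): OK
No violation found at any node.
Result: Valid BST


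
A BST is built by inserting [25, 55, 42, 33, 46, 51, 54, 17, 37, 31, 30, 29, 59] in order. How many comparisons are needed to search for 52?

Search path for 52: 25 -> 55 -> 42 -> 46 -> 51 -> 54
Found: False
Comparisons: 6


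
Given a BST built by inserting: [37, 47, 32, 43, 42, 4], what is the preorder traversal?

Tree insertion order: [37, 47, 32, 43, 42, 4]
Tree (level-order array): [37, 32, 47, 4, None, 43, None, None, None, 42]
Preorder traversal: [37, 32, 4, 47, 43, 42]


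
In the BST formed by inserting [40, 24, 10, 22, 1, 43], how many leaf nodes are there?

Tree built from: [40, 24, 10, 22, 1, 43]
Tree (level-order array): [40, 24, 43, 10, None, None, None, 1, 22]
Rule: A leaf has 0 children.
Per-node child counts:
  node 40: 2 child(ren)
  node 24: 1 child(ren)
  node 10: 2 child(ren)
  node 1: 0 child(ren)
  node 22: 0 child(ren)
  node 43: 0 child(ren)
Matching nodes: [1, 22, 43]
Count of leaf nodes: 3


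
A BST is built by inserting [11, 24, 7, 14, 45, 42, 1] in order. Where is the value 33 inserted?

Starting tree (level order): [11, 7, 24, 1, None, 14, 45, None, None, None, None, 42]
Insertion path: 11 -> 24 -> 45 -> 42
Result: insert 33 as left child of 42
Final tree (level order): [11, 7, 24, 1, None, 14, 45, None, None, None, None, 42, None, 33]


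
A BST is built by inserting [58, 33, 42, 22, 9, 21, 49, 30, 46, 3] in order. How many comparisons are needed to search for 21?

Search path for 21: 58 -> 33 -> 22 -> 9 -> 21
Found: True
Comparisons: 5


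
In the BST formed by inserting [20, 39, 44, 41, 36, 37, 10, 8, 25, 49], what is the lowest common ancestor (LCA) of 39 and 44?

Tree insertion order: [20, 39, 44, 41, 36, 37, 10, 8, 25, 49]
Tree (level-order array): [20, 10, 39, 8, None, 36, 44, None, None, 25, 37, 41, 49]
In a BST, the LCA of p=39, q=44 is the first node v on the
root-to-leaf path with p <= v <= q (go left if both < v, right if both > v).
Walk from root:
  at 20: both 39 and 44 > 20, go right
  at 39: 39 <= 39 <= 44, this is the LCA
LCA = 39


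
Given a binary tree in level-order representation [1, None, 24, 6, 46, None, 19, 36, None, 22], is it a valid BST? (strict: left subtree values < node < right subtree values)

Level-order array: [1, None, 24, 6, 46, None, 19, 36, None, 22]
Validate using subtree bounds (lo, hi): at each node, require lo < value < hi,
then recurse left with hi=value and right with lo=value.
Preorder trace (stopping at first violation):
  at node 1 with bounds (-inf, +inf): OK
  at node 24 with bounds (1, +inf): OK
  at node 6 with bounds (1, 24): OK
  at node 19 with bounds (6, 24): OK
  at node 22 with bounds (6, 19): VIOLATION
Node 22 violates its bound: not (6 < 22 < 19).
Result: Not a valid BST


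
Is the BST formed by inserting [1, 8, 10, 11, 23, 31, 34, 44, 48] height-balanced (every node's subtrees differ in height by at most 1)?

Tree (level-order array): [1, None, 8, None, 10, None, 11, None, 23, None, 31, None, 34, None, 44, None, 48]
Definition: a tree is height-balanced if, at every node, |h(left) - h(right)| <= 1 (empty subtree has height -1).
Bottom-up per-node check:
  node 48: h_left=-1, h_right=-1, diff=0 [OK], height=0
  node 44: h_left=-1, h_right=0, diff=1 [OK], height=1
  node 34: h_left=-1, h_right=1, diff=2 [FAIL (|-1-1|=2 > 1)], height=2
  node 31: h_left=-1, h_right=2, diff=3 [FAIL (|-1-2|=3 > 1)], height=3
  node 23: h_left=-1, h_right=3, diff=4 [FAIL (|-1-3|=4 > 1)], height=4
  node 11: h_left=-1, h_right=4, diff=5 [FAIL (|-1-4|=5 > 1)], height=5
  node 10: h_left=-1, h_right=5, diff=6 [FAIL (|-1-5|=6 > 1)], height=6
  node 8: h_left=-1, h_right=6, diff=7 [FAIL (|-1-6|=7 > 1)], height=7
  node 1: h_left=-1, h_right=7, diff=8 [FAIL (|-1-7|=8 > 1)], height=8
Node 34 violates the condition: |-1 - 1| = 2 > 1.
Result: Not balanced


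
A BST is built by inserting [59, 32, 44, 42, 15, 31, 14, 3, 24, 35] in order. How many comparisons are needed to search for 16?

Search path for 16: 59 -> 32 -> 15 -> 31 -> 24
Found: False
Comparisons: 5


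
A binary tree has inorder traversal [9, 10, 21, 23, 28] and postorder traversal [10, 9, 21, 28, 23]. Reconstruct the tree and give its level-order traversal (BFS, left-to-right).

Inorder:   [9, 10, 21, 23, 28]
Postorder: [10, 9, 21, 28, 23]
Algorithm: postorder visits root last, so walk postorder right-to-left;
each value is the root of the current inorder slice — split it at that
value, recurse on the right subtree first, then the left.
Recursive splits:
  root=23; inorder splits into left=[9, 10, 21], right=[28]
  root=28; inorder splits into left=[], right=[]
  root=21; inorder splits into left=[9, 10], right=[]
  root=9; inorder splits into left=[], right=[10]
  root=10; inorder splits into left=[], right=[]
Reconstructed level-order: [23, 21, 28, 9, 10]


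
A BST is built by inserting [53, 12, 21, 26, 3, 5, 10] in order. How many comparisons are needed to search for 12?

Search path for 12: 53 -> 12
Found: True
Comparisons: 2


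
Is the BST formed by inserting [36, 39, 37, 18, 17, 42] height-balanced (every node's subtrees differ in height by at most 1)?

Tree (level-order array): [36, 18, 39, 17, None, 37, 42]
Definition: a tree is height-balanced if, at every node, |h(left) - h(right)| <= 1 (empty subtree has height -1).
Bottom-up per-node check:
  node 17: h_left=-1, h_right=-1, diff=0 [OK], height=0
  node 18: h_left=0, h_right=-1, diff=1 [OK], height=1
  node 37: h_left=-1, h_right=-1, diff=0 [OK], height=0
  node 42: h_left=-1, h_right=-1, diff=0 [OK], height=0
  node 39: h_left=0, h_right=0, diff=0 [OK], height=1
  node 36: h_left=1, h_right=1, diff=0 [OK], height=2
All nodes satisfy the balance condition.
Result: Balanced


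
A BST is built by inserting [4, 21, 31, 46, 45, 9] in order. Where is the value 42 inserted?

Starting tree (level order): [4, None, 21, 9, 31, None, None, None, 46, 45]
Insertion path: 4 -> 21 -> 31 -> 46 -> 45
Result: insert 42 as left child of 45
Final tree (level order): [4, None, 21, 9, 31, None, None, None, 46, 45, None, 42]


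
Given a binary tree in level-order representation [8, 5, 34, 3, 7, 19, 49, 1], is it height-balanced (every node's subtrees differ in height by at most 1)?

Tree (level-order array): [8, 5, 34, 3, 7, 19, 49, 1]
Definition: a tree is height-balanced if, at every node, |h(left) - h(right)| <= 1 (empty subtree has height -1).
Bottom-up per-node check:
  node 1: h_left=-1, h_right=-1, diff=0 [OK], height=0
  node 3: h_left=0, h_right=-1, diff=1 [OK], height=1
  node 7: h_left=-1, h_right=-1, diff=0 [OK], height=0
  node 5: h_left=1, h_right=0, diff=1 [OK], height=2
  node 19: h_left=-1, h_right=-1, diff=0 [OK], height=0
  node 49: h_left=-1, h_right=-1, diff=0 [OK], height=0
  node 34: h_left=0, h_right=0, diff=0 [OK], height=1
  node 8: h_left=2, h_right=1, diff=1 [OK], height=3
All nodes satisfy the balance condition.
Result: Balanced


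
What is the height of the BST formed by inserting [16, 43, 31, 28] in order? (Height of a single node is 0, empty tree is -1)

Insertion order: [16, 43, 31, 28]
Tree (level-order array): [16, None, 43, 31, None, 28]
Compute height bottom-up (empty subtree = -1):
  height(28) = 1 + max(-1, -1) = 0
  height(31) = 1 + max(0, -1) = 1
  height(43) = 1 + max(1, -1) = 2
  height(16) = 1 + max(-1, 2) = 3
Height = 3


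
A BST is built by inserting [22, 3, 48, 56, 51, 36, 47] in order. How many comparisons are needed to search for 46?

Search path for 46: 22 -> 48 -> 36 -> 47
Found: False
Comparisons: 4


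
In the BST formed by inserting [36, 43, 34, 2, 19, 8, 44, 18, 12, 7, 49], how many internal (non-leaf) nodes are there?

Tree built from: [36, 43, 34, 2, 19, 8, 44, 18, 12, 7, 49]
Tree (level-order array): [36, 34, 43, 2, None, None, 44, None, 19, None, 49, 8, None, None, None, 7, 18, None, None, 12]
Rule: An internal node has at least one child.
Per-node child counts:
  node 36: 2 child(ren)
  node 34: 1 child(ren)
  node 2: 1 child(ren)
  node 19: 1 child(ren)
  node 8: 2 child(ren)
  node 7: 0 child(ren)
  node 18: 1 child(ren)
  node 12: 0 child(ren)
  node 43: 1 child(ren)
  node 44: 1 child(ren)
  node 49: 0 child(ren)
Matching nodes: [36, 34, 2, 19, 8, 18, 43, 44]
Count of internal (non-leaf) nodes: 8


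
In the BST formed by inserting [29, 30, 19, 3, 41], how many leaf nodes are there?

Tree built from: [29, 30, 19, 3, 41]
Tree (level-order array): [29, 19, 30, 3, None, None, 41]
Rule: A leaf has 0 children.
Per-node child counts:
  node 29: 2 child(ren)
  node 19: 1 child(ren)
  node 3: 0 child(ren)
  node 30: 1 child(ren)
  node 41: 0 child(ren)
Matching nodes: [3, 41]
Count of leaf nodes: 2


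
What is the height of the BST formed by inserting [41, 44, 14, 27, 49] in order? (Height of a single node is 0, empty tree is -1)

Insertion order: [41, 44, 14, 27, 49]
Tree (level-order array): [41, 14, 44, None, 27, None, 49]
Compute height bottom-up (empty subtree = -1):
  height(27) = 1 + max(-1, -1) = 0
  height(14) = 1 + max(-1, 0) = 1
  height(49) = 1 + max(-1, -1) = 0
  height(44) = 1 + max(-1, 0) = 1
  height(41) = 1 + max(1, 1) = 2
Height = 2


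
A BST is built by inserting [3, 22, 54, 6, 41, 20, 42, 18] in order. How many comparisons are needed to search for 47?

Search path for 47: 3 -> 22 -> 54 -> 41 -> 42
Found: False
Comparisons: 5


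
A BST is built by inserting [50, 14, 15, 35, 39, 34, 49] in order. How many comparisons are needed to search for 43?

Search path for 43: 50 -> 14 -> 15 -> 35 -> 39 -> 49
Found: False
Comparisons: 6


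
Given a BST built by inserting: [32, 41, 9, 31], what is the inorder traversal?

Tree insertion order: [32, 41, 9, 31]
Tree (level-order array): [32, 9, 41, None, 31]
Inorder traversal: [9, 31, 32, 41]


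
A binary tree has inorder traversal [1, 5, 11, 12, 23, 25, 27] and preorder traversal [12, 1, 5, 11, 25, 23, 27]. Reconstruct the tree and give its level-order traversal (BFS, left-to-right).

Inorder:  [1, 5, 11, 12, 23, 25, 27]
Preorder: [12, 1, 5, 11, 25, 23, 27]
Algorithm: preorder visits root first, so consume preorder in order;
for each root, split the current inorder slice at that value into
left-subtree inorder and right-subtree inorder, then recurse.
Recursive splits:
  root=12; inorder splits into left=[1, 5, 11], right=[23, 25, 27]
  root=1; inorder splits into left=[], right=[5, 11]
  root=5; inorder splits into left=[], right=[11]
  root=11; inorder splits into left=[], right=[]
  root=25; inorder splits into left=[23], right=[27]
  root=23; inorder splits into left=[], right=[]
  root=27; inorder splits into left=[], right=[]
Reconstructed level-order: [12, 1, 25, 5, 23, 27, 11]


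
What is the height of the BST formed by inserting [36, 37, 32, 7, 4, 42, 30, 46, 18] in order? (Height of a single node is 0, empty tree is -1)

Insertion order: [36, 37, 32, 7, 4, 42, 30, 46, 18]
Tree (level-order array): [36, 32, 37, 7, None, None, 42, 4, 30, None, 46, None, None, 18]
Compute height bottom-up (empty subtree = -1):
  height(4) = 1 + max(-1, -1) = 0
  height(18) = 1 + max(-1, -1) = 0
  height(30) = 1 + max(0, -1) = 1
  height(7) = 1 + max(0, 1) = 2
  height(32) = 1 + max(2, -1) = 3
  height(46) = 1 + max(-1, -1) = 0
  height(42) = 1 + max(-1, 0) = 1
  height(37) = 1 + max(-1, 1) = 2
  height(36) = 1 + max(3, 2) = 4
Height = 4


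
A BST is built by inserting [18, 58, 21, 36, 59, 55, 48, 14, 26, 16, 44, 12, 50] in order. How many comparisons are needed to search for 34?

Search path for 34: 18 -> 58 -> 21 -> 36 -> 26
Found: False
Comparisons: 5


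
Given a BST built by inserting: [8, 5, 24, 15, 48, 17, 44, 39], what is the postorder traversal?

Tree insertion order: [8, 5, 24, 15, 48, 17, 44, 39]
Tree (level-order array): [8, 5, 24, None, None, 15, 48, None, 17, 44, None, None, None, 39]
Postorder traversal: [5, 17, 15, 39, 44, 48, 24, 8]


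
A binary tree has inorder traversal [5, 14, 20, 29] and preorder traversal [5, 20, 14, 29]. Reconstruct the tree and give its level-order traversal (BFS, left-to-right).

Inorder:  [5, 14, 20, 29]
Preorder: [5, 20, 14, 29]
Algorithm: preorder visits root first, so consume preorder in order;
for each root, split the current inorder slice at that value into
left-subtree inorder and right-subtree inorder, then recurse.
Recursive splits:
  root=5; inorder splits into left=[], right=[14, 20, 29]
  root=20; inorder splits into left=[14], right=[29]
  root=14; inorder splits into left=[], right=[]
  root=29; inorder splits into left=[], right=[]
Reconstructed level-order: [5, 20, 14, 29]


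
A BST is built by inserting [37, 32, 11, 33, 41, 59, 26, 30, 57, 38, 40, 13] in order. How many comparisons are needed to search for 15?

Search path for 15: 37 -> 32 -> 11 -> 26 -> 13
Found: False
Comparisons: 5


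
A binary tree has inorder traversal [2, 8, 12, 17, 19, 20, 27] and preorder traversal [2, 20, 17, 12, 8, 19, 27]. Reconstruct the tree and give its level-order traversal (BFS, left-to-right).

Inorder:  [2, 8, 12, 17, 19, 20, 27]
Preorder: [2, 20, 17, 12, 8, 19, 27]
Algorithm: preorder visits root first, so consume preorder in order;
for each root, split the current inorder slice at that value into
left-subtree inorder and right-subtree inorder, then recurse.
Recursive splits:
  root=2; inorder splits into left=[], right=[8, 12, 17, 19, 20, 27]
  root=20; inorder splits into left=[8, 12, 17, 19], right=[27]
  root=17; inorder splits into left=[8, 12], right=[19]
  root=12; inorder splits into left=[8], right=[]
  root=8; inorder splits into left=[], right=[]
  root=19; inorder splits into left=[], right=[]
  root=27; inorder splits into left=[], right=[]
Reconstructed level-order: [2, 20, 17, 27, 12, 19, 8]


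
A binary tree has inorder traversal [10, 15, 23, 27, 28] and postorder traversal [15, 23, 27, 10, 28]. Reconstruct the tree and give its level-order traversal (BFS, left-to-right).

Inorder:   [10, 15, 23, 27, 28]
Postorder: [15, 23, 27, 10, 28]
Algorithm: postorder visits root last, so walk postorder right-to-left;
each value is the root of the current inorder slice — split it at that
value, recurse on the right subtree first, then the left.
Recursive splits:
  root=28; inorder splits into left=[10, 15, 23, 27], right=[]
  root=10; inorder splits into left=[], right=[15, 23, 27]
  root=27; inorder splits into left=[15, 23], right=[]
  root=23; inorder splits into left=[15], right=[]
  root=15; inorder splits into left=[], right=[]
Reconstructed level-order: [28, 10, 27, 23, 15]


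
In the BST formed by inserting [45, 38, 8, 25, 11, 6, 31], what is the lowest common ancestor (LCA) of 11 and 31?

Tree insertion order: [45, 38, 8, 25, 11, 6, 31]
Tree (level-order array): [45, 38, None, 8, None, 6, 25, None, None, 11, 31]
In a BST, the LCA of p=11, q=31 is the first node v on the
root-to-leaf path with p <= v <= q (go left if both < v, right if both > v).
Walk from root:
  at 45: both 11 and 31 < 45, go left
  at 38: both 11 and 31 < 38, go left
  at 8: both 11 and 31 > 8, go right
  at 25: 11 <= 25 <= 31, this is the LCA
LCA = 25


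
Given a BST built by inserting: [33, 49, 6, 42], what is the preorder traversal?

Tree insertion order: [33, 49, 6, 42]
Tree (level-order array): [33, 6, 49, None, None, 42]
Preorder traversal: [33, 6, 49, 42]


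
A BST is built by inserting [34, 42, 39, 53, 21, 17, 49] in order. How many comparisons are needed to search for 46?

Search path for 46: 34 -> 42 -> 53 -> 49
Found: False
Comparisons: 4


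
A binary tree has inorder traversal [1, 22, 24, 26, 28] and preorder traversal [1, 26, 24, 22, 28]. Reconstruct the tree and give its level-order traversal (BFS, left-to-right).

Inorder:  [1, 22, 24, 26, 28]
Preorder: [1, 26, 24, 22, 28]
Algorithm: preorder visits root first, so consume preorder in order;
for each root, split the current inorder slice at that value into
left-subtree inorder and right-subtree inorder, then recurse.
Recursive splits:
  root=1; inorder splits into left=[], right=[22, 24, 26, 28]
  root=26; inorder splits into left=[22, 24], right=[28]
  root=24; inorder splits into left=[22], right=[]
  root=22; inorder splits into left=[], right=[]
  root=28; inorder splits into left=[], right=[]
Reconstructed level-order: [1, 26, 24, 28, 22]


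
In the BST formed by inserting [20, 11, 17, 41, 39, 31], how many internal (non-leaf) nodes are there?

Tree built from: [20, 11, 17, 41, 39, 31]
Tree (level-order array): [20, 11, 41, None, 17, 39, None, None, None, 31]
Rule: An internal node has at least one child.
Per-node child counts:
  node 20: 2 child(ren)
  node 11: 1 child(ren)
  node 17: 0 child(ren)
  node 41: 1 child(ren)
  node 39: 1 child(ren)
  node 31: 0 child(ren)
Matching nodes: [20, 11, 41, 39]
Count of internal (non-leaf) nodes: 4


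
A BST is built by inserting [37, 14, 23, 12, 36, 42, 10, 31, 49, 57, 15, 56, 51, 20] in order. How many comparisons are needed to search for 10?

Search path for 10: 37 -> 14 -> 12 -> 10
Found: True
Comparisons: 4


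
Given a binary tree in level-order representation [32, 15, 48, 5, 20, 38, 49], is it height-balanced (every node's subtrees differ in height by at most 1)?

Tree (level-order array): [32, 15, 48, 5, 20, 38, 49]
Definition: a tree is height-balanced if, at every node, |h(left) - h(right)| <= 1 (empty subtree has height -1).
Bottom-up per-node check:
  node 5: h_left=-1, h_right=-1, diff=0 [OK], height=0
  node 20: h_left=-1, h_right=-1, diff=0 [OK], height=0
  node 15: h_left=0, h_right=0, diff=0 [OK], height=1
  node 38: h_left=-1, h_right=-1, diff=0 [OK], height=0
  node 49: h_left=-1, h_right=-1, diff=0 [OK], height=0
  node 48: h_left=0, h_right=0, diff=0 [OK], height=1
  node 32: h_left=1, h_right=1, diff=0 [OK], height=2
All nodes satisfy the balance condition.
Result: Balanced


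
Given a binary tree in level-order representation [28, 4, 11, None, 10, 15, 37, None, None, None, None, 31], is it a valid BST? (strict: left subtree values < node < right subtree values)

Level-order array: [28, 4, 11, None, 10, 15, 37, None, None, None, None, 31]
Validate using subtree bounds (lo, hi): at each node, require lo < value < hi,
then recurse left with hi=value and right with lo=value.
Preorder trace (stopping at first violation):
  at node 28 with bounds (-inf, +inf): OK
  at node 4 with bounds (-inf, 28): OK
  at node 10 with bounds (4, 28): OK
  at node 11 with bounds (28, +inf): VIOLATION
Node 11 violates its bound: not (28 < 11 < +inf).
Result: Not a valid BST


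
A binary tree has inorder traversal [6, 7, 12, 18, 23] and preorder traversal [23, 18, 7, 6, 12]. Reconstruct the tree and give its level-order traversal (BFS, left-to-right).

Inorder:  [6, 7, 12, 18, 23]
Preorder: [23, 18, 7, 6, 12]
Algorithm: preorder visits root first, so consume preorder in order;
for each root, split the current inorder slice at that value into
left-subtree inorder and right-subtree inorder, then recurse.
Recursive splits:
  root=23; inorder splits into left=[6, 7, 12, 18], right=[]
  root=18; inorder splits into left=[6, 7, 12], right=[]
  root=7; inorder splits into left=[6], right=[12]
  root=6; inorder splits into left=[], right=[]
  root=12; inorder splits into left=[], right=[]
Reconstructed level-order: [23, 18, 7, 6, 12]


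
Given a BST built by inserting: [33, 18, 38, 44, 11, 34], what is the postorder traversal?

Tree insertion order: [33, 18, 38, 44, 11, 34]
Tree (level-order array): [33, 18, 38, 11, None, 34, 44]
Postorder traversal: [11, 18, 34, 44, 38, 33]


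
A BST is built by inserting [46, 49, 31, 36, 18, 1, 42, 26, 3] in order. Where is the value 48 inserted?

Starting tree (level order): [46, 31, 49, 18, 36, None, None, 1, 26, None, 42, None, 3]
Insertion path: 46 -> 49
Result: insert 48 as left child of 49
Final tree (level order): [46, 31, 49, 18, 36, 48, None, 1, 26, None, 42, None, None, None, 3]


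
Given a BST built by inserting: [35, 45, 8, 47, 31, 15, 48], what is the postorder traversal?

Tree insertion order: [35, 45, 8, 47, 31, 15, 48]
Tree (level-order array): [35, 8, 45, None, 31, None, 47, 15, None, None, 48]
Postorder traversal: [15, 31, 8, 48, 47, 45, 35]


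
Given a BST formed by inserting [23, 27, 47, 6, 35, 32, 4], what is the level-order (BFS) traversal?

Tree insertion order: [23, 27, 47, 6, 35, 32, 4]
Tree (level-order array): [23, 6, 27, 4, None, None, 47, None, None, 35, None, 32]
BFS from the root, enqueuing left then right child of each popped node:
  queue [23] -> pop 23, enqueue [6, 27], visited so far: [23]
  queue [6, 27] -> pop 6, enqueue [4], visited so far: [23, 6]
  queue [27, 4] -> pop 27, enqueue [47], visited so far: [23, 6, 27]
  queue [4, 47] -> pop 4, enqueue [none], visited so far: [23, 6, 27, 4]
  queue [47] -> pop 47, enqueue [35], visited so far: [23, 6, 27, 4, 47]
  queue [35] -> pop 35, enqueue [32], visited so far: [23, 6, 27, 4, 47, 35]
  queue [32] -> pop 32, enqueue [none], visited so far: [23, 6, 27, 4, 47, 35, 32]
Result: [23, 6, 27, 4, 47, 35, 32]


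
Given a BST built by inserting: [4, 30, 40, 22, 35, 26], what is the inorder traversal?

Tree insertion order: [4, 30, 40, 22, 35, 26]
Tree (level-order array): [4, None, 30, 22, 40, None, 26, 35]
Inorder traversal: [4, 22, 26, 30, 35, 40]


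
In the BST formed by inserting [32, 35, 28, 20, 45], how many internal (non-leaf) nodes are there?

Tree built from: [32, 35, 28, 20, 45]
Tree (level-order array): [32, 28, 35, 20, None, None, 45]
Rule: An internal node has at least one child.
Per-node child counts:
  node 32: 2 child(ren)
  node 28: 1 child(ren)
  node 20: 0 child(ren)
  node 35: 1 child(ren)
  node 45: 0 child(ren)
Matching nodes: [32, 28, 35]
Count of internal (non-leaf) nodes: 3


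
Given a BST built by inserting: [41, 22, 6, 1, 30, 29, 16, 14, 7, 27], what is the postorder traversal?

Tree insertion order: [41, 22, 6, 1, 30, 29, 16, 14, 7, 27]
Tree (level-order array): [41, 22, None, 6, 30, 1, 16, 29, None, None, None, 14, None, 27, None, 7]
Postorder traversal: [1, 7, 14, 16, 6, 27, 29, 30, 22, 41]


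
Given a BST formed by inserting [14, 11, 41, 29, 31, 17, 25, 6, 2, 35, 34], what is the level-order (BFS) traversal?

Tree insertion order: [14, 11, 41, 29, 31, 17, 25, 6, 2, 35, 34]
Tree (level-order array): [14, 11, 41, 6, None, 29, None, 2, None, 17, 31, None, None, None, 25, None, 35, None, None, 34]
BFS from the root, enqueuing left then right child of each popped node:
  queue [14] -> pop 14, enqueue [11, 41], visited so far: [14]
  queue [11, 41] -> pop 11, enqueue [6], visited so far: [14, 11]
  queue [41, 6] -> pop 41, enqueue [29], visited so far: [14, 11, 41]
  queue [6, 29] -> pop 6, enqueue [2], visited so far: [14, 11, 41, 6]
  queue [29, 2] -> pop 29, enqueue [17, 31], visited so far: [14, 11, 41, 6, 29]
  queue [2, 17, 31] -> pop 2, enqueue [none], visited so far: [14, 11, 41, 6, 29, 2]
  queue [17, 31] -> pop 17, enqueue [25], visited so far: [14, 11, 41, 6, 29, 2, 17]
  queue [31, 25] -> pop 31, enqueue [35], visited so far: [14, 11, 41, 6, 29, 2, 17, 31]
  queue [25, 35] -> pop 25, enqueue [none], visited so far: [14, 11, 41, 6, 29, 2, 17, 31, 25]
  queue [35] -> pop 35, enqueue [34], visited so far: [14, 11, 41, 6, 29, 2, 17, 31, 25, 35]
  queue [34] -> pop 34, enqueue [none], visited so far: [14, 11, 41, 6, 29, 2, 17, 31, 25, 35, 34]
Result: [14, 11, 41, 6, 29, 2, 17, 31, 25, 35, 34]


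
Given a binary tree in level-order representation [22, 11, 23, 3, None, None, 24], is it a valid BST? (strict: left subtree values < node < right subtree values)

Level-order array: [22, 11, 23, 3, None, None, 24]
Validate using subtree bounds (lo, hi): at each node, require lo < value < hi,
then recurse left with hi=value and right with lo=value.
Preorder trace (stopping at first violation):
  at node 22 with bounds (-inf, +inf): OK
  at node 11 with bounds (-inf, 22): OK
  at node 3 with bounds (-inf, 11): OK
  at node 23 with bounds (22, +inf): OK
  at node 24 with bounds (23, +inf): OK
No violation found at any node.
Result: Valid BST


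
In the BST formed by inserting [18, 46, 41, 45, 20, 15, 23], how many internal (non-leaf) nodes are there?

Tree built from: [18, 46, 41, 45, 20, 15, 23]
Tree (level-order array): [18, 15, 46, None, None, 41, None, 20, 45, None, 23]
Rule: An internal node has at least one child.
Per-node child counts:
  node 18: 2 child(ren)
  node 15: 0 child(ren)
  node 46: 1 child(ren)
  node 41: 2 child(ren)
  node 20: 1 child(ren)
  node 23: 0 child(ren)
  node 45: 0 child(ren)
Matching nodes: [18, 46, 41, 20]
Count of internal (non-leaf) nodes: 4


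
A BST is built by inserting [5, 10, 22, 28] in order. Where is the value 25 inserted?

Starting tree (level order): [5, None, 10, None, 22, None, 28]
Insertion path: 5 -> 10 -> 22 -> 28
Result: insert 25 as left child of 28
Final tree (level order): [5, None, 10, None, 22, None, 28, 25]


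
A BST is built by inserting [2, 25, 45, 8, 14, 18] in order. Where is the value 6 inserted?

Starting tree (level order): [2, None, 25, 8, 45, None, 14, None, None, None, 18]
Insertion path: 2 -> 25 -> 8
Result: insert 6 as left child of 8
Final tree (level order): [2, None, 25, 8, 45, 6, 14, None, None, None, None, None, 18]


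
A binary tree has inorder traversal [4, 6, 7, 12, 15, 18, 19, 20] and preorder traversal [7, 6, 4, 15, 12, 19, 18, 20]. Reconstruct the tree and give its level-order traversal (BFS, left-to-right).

Inorder:  [4, 6, 7, 12, 15, 18, 19, 20]
Preorder: [7, 6, 4, 15, 12, 19, 18, 20]
Algorithm: preorder visits root first, so consume preorder in order;
for each root, split the current inorder slice at that value into
left-subtree inorder and right-subtree inorder, then recurse.
Recursive splits:
  root=7; inorder splits into left=[4, 6], right=[12, 15, 18, 19, 20]
  root=6; inorder splits into left=[4], right=[]
  root=4; inorder splits into left=[], right=[]
  root=15; inorder splits into left=[12], right=[18, 19, 20]
  root=12; inorder splits into left=[], right=[]
  root=19; inorder splits into left=[18], right=[20]
  root=18; inorder splits into left=[], right=[]
  root=20; inorder splits into left=[], right=[]
Reconstructed level-order: [7, 6, 15, 4, 12, 19, 18, 20]


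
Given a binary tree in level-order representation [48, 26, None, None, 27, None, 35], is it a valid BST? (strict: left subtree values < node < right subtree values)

Level-order array: [48, 26, None, None, 27, None, 35]
Validate using subtree bounds (lo, hi): at each node, require lo < value < hi,
then recurse left with hi=value and right with lo=value.
Preorder trace (stopping at first violation):
  at node 48 with bounds (-inf, +inf): OK
  at node 26 with bounds (-inf, 48): OK
  at node 27 with bounds (26, 48): OK
  at node 35 with bounds (27, 48): OK
No violation found at any node.
Result: Valid BST


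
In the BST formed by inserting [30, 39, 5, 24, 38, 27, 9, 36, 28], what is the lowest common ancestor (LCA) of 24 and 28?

Tree insertion order: [30, 39, 5, 24, 38, 27, 9, 36, 28]
Tree (level-order array): [30, 5, 39, None, 24, 38, None, 9, 27, 36, None, None, None, None, 28]
In a BST, the LCA of p=24, q=28 is the first node v on the
root-to-leaf path with p <= v <= q (go left if both < v, right if both > v).
Walk from root:
  at 30: both 24 and 28 < 30, go left
  at 5: both 24 and 28 > 5, go right
  at 24: 24 <= 24 <= 28, this is the LCA
LCA = 24


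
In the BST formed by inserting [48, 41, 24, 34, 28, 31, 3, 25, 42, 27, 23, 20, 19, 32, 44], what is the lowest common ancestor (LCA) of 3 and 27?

Tree insertion order: [48, 41, 24, 34, 28, 31, 3, 25, 42, 27, 23, 20, 19, 32, 44]
Tree (level-order array): [48, 41, None, 24, 42, 3, 34, None, 44, None, 23, 28, None, None, None, 20, None, 25, 31, 19, None, None, 27, None, 32]
In a BST, the LCA of p=3, q=27 is the first node v on the
root-to-leaf path with p <= v <= q (go left if both < v, right if both > v).
Walk from root:
  at 48: both 3 and 27 < 48, go left
  at 41: both 3 and 27 < 41, go left
  at 24: 3 <= 24 <= 27, this is the LCA
LCA = 24


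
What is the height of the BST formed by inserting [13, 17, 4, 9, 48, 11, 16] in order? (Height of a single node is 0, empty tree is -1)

Insertion order: [13, 17, 4, 9, 48, 11, 16]
Tree (level-order array): [13, 4, 17, None, 9, 16, 48, None, 11]
Compute height bottom-up (empty subtree = -1):
  height(11) = 1 + max(-1, -1) = 0
  height(9) = 1 + max(-1, 0) = 1
  height(4) = 1 + max(-1, 1) = 2
  height(16) = 1 + max(-1, -1) = 0
  height(48) = 1 + max(-1, -1) = 0
  height(17) = 1 + max(0, 0) = 1
  height(13) = 1 + max(2, 1) = 3
Height = 3


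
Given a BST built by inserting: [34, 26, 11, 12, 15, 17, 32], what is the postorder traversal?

Tree insertion order: [34, 26, 11, 12, 15, 17, 32]
Tree (level-order array): [34, 26, None, 11, 32, None, 12, None, None, None, 15, None, 17]
Postorder traversal: [17, 15, 12, 11, 32, 26, 34]


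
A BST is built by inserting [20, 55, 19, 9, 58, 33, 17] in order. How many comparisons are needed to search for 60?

Search path for 60: 20 -> 55 -> 58
Found: False
Comparisons: 3


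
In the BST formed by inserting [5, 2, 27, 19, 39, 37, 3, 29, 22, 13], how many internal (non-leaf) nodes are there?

Tree built from: [5, 2, 27, 19, 39, 37, 3, 29, 22, 13]
Tree (level-order array): [5, 2, 27, None, 3, 19, 39, None, None, 13, 22, 37, None, None, None, None, None, 29]
Rule: An internal node has at least one child.
Per-node child counts:
  node 5: 2 child(ren)
  node 2: 1 child(ren)
  node 3: 0 child(ren)
  node 27: 2 child(ren)
  node 19: 2 child(ren)
  node 13: 0 child(ren)
  node 22: 0 child(ren)
  node 39: 1 child(ren)
  node 37: 1 child(ren)
  node 29: 0 child(ren)
Matching nodes: [5, 2, 27, 19, 39, 37]
Count of internal (non-leaf) nodes: 6


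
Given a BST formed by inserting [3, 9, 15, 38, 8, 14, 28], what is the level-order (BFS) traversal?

Tree insertion order: [3, 9, 15, 38, 8, 14, 28]
Tree (level-order array): [3, None, 9, 8, 15, None, None, 14, 38, None, None, 28]
BFS from the root, enqueuing left then right child of each popped node:
  queue [3] -> pop 3, enqueue [9], visited so far: [3]
  queue [9] -> pop 9, enqueue [8, 15], visited so far: [3, 9]
  queue [8, 15] -> pop 8, enqueue [none], visited so far: [3, 9, 8]
  queue [15] -> pop 15, enqueue [14, 38], visited so far: [3, 9, 8, 15]
  queue [14, 38] -> pop 14, enqueue [none], visited so far: [3, 9, 8, 15, 14]
  queue [38] -> pop 38, enqueue [28], visited so far: [3, 9, 8, 15, 14, 38]
  queue [28] -> pop 28, enqueue [none], visited so far: [3, 9, 8, 15, 14, 38, 28]
Result: [3, 9, 8, 15, 14, 38, 28]
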